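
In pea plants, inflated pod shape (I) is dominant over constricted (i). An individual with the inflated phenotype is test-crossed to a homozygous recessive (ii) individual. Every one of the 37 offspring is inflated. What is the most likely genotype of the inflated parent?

Test cross: ? × ii
All offspring are inflated.
If the unknown parent were heterozygous (Ii), about half of 37 offspring would be constricted; none are. The unknown parent is most likely homozygous dominant (II).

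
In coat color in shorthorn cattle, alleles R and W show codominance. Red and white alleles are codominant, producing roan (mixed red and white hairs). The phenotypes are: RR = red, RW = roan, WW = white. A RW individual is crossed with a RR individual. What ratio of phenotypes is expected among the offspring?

Punnett square for RW × RR:
Offspring genotypes: 2 RR, 2 RW
Phenotype counts: 2 red, 2 roan
Ratio: 1 red : 1 roan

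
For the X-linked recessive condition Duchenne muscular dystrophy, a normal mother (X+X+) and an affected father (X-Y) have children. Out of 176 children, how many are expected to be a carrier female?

Cross: X+X+ × X-Y
Offspring: 2 X+X-, 2 X+Y
Probability of a carrier female: 2/4 = 1/2
Expected count = 1/2 × 176 = 88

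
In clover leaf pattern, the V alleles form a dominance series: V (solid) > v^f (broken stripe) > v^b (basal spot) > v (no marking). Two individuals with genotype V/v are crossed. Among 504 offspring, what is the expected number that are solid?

Cross: V/v × V/v
Allele dominance: V > v^f > v^b > v
Offspring genotypes: 1 V/V, 2 V/v, 1 v/v
Phenotype counts: 3 solid, 1 unmarked
solid: 3 out of 4 → fraction 3/4
Expected count = 3/4 × 504 = 378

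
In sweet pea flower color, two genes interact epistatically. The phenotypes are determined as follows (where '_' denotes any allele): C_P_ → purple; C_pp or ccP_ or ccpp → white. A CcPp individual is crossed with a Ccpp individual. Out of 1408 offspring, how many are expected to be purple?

Cross: CcPp × Ccpp — consider each gene separately:
C gene: Cc × Cc → 1 CC, 2 Cc, 1 cc → 3 C_ : 1 cc (out of 4)
P gene: Pp × pp → 2 Pp, 2 pp → 2 P_ : 2 pp (out of 4)
Genotype classes (out of 4 × 4 = 16): C_P_ = 3×2 = 6; C_pp = 3×2 = 6; ccP_ = 1×2 = 2; ccpp = 1×2 = 2
Apply the phenotype rules: C_P_ (6) → purple; C_pp (6) + ccP_ (2) + ccpp (2) → white
Phenotype counts (out of 16): 6 purple, 10 white
purple: 6 out of 16 → fraction 3/8
Expected count = 3/8 × 1408 = 528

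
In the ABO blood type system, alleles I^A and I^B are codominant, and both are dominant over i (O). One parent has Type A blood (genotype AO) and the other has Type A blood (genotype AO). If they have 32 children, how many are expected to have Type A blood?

Cross: AO × AO
Possible offspring genotypes: 1 AA, 2 AO, 1 OO
Blood type counts: 3 Type A, 1 Type O
Probability of Type A: 3/4
Expected count = 3/4 × 32 = 24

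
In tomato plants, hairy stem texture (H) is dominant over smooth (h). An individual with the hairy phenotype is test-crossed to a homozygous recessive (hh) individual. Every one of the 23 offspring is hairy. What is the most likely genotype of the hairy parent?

Test cross: ? × hh
All offspring are hairy.
If the unknown parent were heterozygous (Hh), about half of 23 offspring would be smooth; none are. The unknown parent is most likely homozygous dominant (HH).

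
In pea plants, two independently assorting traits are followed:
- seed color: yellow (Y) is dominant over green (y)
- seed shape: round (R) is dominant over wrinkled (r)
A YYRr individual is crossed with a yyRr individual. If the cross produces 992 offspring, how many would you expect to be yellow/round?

Dihybrid cross YYRr × yyRr — consider each gene separately:
seed color: YY × yy → 4 Yy → 4 Y_ (out of 4)
seed shape: Rr × Rr → 1 RR, 2 Rr, 1 rr → 3 R_ : 1 rr (out of 4)
Combine (counts out of 4 × 4 = 16): yellow/round (Y_R_) = 4×3 = 12; yellow/wrinkled (Y_rr) = 4×1 = 4
Phenotype counts (out of 16): 12 yellow/round, 4 yellow/wrinkled
yellow/round: 12 out of 16 → fraction 3/4
Expected count = 3/4 × 992 = 744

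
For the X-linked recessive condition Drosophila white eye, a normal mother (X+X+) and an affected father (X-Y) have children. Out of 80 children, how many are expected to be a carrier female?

Cross: X+X+ × X-Y
Offspring: 2 X+X-, 2 X+Y
Probability of a carrier female: 2/4 = 1/2
Expected count = 1/2 × 80 = 40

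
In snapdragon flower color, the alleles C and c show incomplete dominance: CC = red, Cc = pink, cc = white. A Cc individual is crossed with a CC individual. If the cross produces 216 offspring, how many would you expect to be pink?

Punnett square for Cc × CC:
Offspring genotypes: 2 CC, 2 Cc
Phenotype counts: 2 red, 2 pink
pink: 2 out of 4 → fraction 1/2
Expected count = 1/2 × 216 = 108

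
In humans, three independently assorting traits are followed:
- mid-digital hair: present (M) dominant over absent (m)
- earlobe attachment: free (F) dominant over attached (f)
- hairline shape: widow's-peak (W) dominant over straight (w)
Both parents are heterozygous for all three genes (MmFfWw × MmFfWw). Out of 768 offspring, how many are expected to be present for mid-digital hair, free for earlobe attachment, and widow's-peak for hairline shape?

Trihybrid cross: MmFfWw × MmFfWw
Each trait segregates independently with a 3:1 phenotypic ratio, so each gene contributes 3/4 (dominant) or 1/4 (recessive).
Target: present (mid-digital hair), free (earlobe attachment), widow's-peak (hairline shape)
Probability = product of independent per-trait probabilities
= 3/4 × 3/4 × 3/4 = 27/64
Expected count = 27/64 × 768 = 324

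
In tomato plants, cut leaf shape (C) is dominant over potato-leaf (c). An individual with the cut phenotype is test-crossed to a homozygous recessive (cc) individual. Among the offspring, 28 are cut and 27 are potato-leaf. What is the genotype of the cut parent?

Test cross: ? × cc
Offspring: 28 cut, 27 potato-leaf — approximately 1:1.
A 1:1 ratio in a test cross indicates the unknown parent is heterozygous (Cc).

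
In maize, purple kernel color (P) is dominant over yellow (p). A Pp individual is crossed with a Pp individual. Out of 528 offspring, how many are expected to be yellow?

Punnett square for Pp × Pp:
Offspring genotypes: 1 PP, 2 Pp, 1 pp
purple: 3, yellow: 1
yellow: 1 out of 4 → fraction 1/4
Expected count = 1/4 × 528 = 132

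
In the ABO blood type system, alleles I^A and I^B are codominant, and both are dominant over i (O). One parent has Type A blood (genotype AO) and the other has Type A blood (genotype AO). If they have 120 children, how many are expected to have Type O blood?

Cross: AO × AO
Possible offspring genotypes: 1 AA, 2 AO, 1 OO
Blood type counts: 3 Type A, 1 Type O
Probability of Type O: 1/4
Expected count = 1/4 × 120 = 30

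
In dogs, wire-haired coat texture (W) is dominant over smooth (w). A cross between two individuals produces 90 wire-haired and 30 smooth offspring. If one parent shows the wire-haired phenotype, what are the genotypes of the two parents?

Observed offspring: 90 wire-haired, 30 smooth
The observed ratio simplifies to 3:1. Smooth (ww) offspring appear, so each parent must contribute one w allele. The parent stated to show wire-haired carries W, so it is Ww. The other parent is then either Ww or ww: Ww × ww would give a 1:1 split, whereas Ww × Ww gives 3:1 — matching the data. So both parents are heterozygous (Ww × Ww).
Parent genotypes: Ww × Ww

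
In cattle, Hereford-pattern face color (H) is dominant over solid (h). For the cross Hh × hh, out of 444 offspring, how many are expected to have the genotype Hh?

Punnett square for Hh × hh:
Offspring genotypes: 2 Hh, 2 hh
Total offspring: 4
Count with target: 2
Probability: 2/4 = 1/2
Expected count = 1/2 × 444 = 222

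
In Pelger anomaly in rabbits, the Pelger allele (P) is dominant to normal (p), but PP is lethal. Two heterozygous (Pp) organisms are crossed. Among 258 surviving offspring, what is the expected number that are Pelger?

Cross: Pp × Pp
Punnett square offspring (before lethality): 1 PP, 2 Pp, 1 pp
The PP genotype is lethal (embryos die); surviving offspring: 2 Pp, 1 pp
Pelger: 2 out of 3 → fraction 2/3
Expected count = 2/3 × 258 = 172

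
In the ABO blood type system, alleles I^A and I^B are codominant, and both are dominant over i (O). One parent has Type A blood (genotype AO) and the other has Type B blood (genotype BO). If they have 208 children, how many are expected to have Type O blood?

Cross: AO × BO
Possible offspring genotypes: 1 AB, 1 AO, 1 BO, 1 OO
Blood type counts: 1 Type AB, 1 Type A, 1 Type B, 1 Type O
Probability of Type O: 1/4
Expected count = 1/4 × 208 = 52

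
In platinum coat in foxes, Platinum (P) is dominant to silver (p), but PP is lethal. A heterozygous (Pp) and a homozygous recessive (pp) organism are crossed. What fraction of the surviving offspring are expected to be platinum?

Cross: Pp × pp
Punnett square offspring (before lethality): 2 Pp, 2 pp
No PP offspring are produced in this cross.
platinum: 2 out of 4
Probability: 2/4 = 1/2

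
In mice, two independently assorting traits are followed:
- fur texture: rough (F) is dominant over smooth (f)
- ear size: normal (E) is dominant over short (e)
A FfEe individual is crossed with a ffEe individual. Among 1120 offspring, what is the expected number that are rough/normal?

Dihybrid cross FfEe × ffEe — consider each gene separately:
fur texture: Ff × ff → 2 Ff, 2 ff → 2 F_ : 2 ff (out of 4)
ear size: Ee × Ee → 1 EE, 2 Ee, 1 ee → 3 E_ : 1 ee (out of 4)
Combine (counts out of 4 × 4 = 16): rough/normal (F_E_) = 2×3 = 6; rough/short (F_ee) = 2×1 = 2; smooth/normal (ffE_) = 2×3 = 6; smooth/short (ffee) = 2×1 = 2
Phenotype counts (out of 16): 6 rough/normal, 2 rough/short, 6 smooth/normal, 2 smooth/short
rough/normal: 6 out of 16 → fraction 3/8
Expected count = 3/8 × 1120 = 420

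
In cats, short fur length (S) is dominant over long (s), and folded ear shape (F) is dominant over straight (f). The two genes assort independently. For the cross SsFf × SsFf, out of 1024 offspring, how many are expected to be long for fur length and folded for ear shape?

Dihybrid cross SsFf × SsFf — consider each gene separately:
fur length: Ss × Ss → 1 SS, 2 Ss, 1 ss → 3 S_ : 1 ss (out of 4)
ear shape: Ff × Ff → 1 FF, 2 Ff, 1 ff → 3 F_ : 1 ff (out of 4)
Looking for: long (ss) and folded (F_)
P(long) = 1/4, P(folded) = 3/4
P(both) = 1/4 × 3/4 = 3/16
Expected count = 3/16 × 1024 = 192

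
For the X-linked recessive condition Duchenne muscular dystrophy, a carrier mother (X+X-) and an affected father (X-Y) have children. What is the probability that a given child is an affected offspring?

Cross: X+X- × X-Y
Offspring: 1 X+X-, 1 X+Y, 1 X-X-, 1 X-Y
Probability of an affected offspring: 2/4 = 1/2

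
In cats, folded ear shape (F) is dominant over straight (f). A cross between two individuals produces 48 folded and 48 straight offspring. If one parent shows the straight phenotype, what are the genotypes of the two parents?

Observed offspring: 48 folded, 48 straight
The observed ratio simplifies to 1:1. One parent shows straight, so its genotype must be ff. A 1:1 offspring split requires the other parent to be heterozygous (Ff).
Parent genotypes: ff × Ff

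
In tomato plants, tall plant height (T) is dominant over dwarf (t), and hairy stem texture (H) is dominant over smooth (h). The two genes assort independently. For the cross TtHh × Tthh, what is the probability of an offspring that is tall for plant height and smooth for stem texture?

Dihybrid cross TtHh × Tthh — consider each gene separately:
plant height: Tt × Tt → 1 TT, 2 Tt, 1 tt → 3 T_ : 1 tt (out of 4)
stem texture: Hh × hh → 2 Hh, 2 hh → 2 H_ : 2 hh (out of 4)
Looking for: tall (T_) and smooth (hh)
P(tall) = 3/4, P(smooth) = 2/4
P(both) = 3/4 × 2/4 = 6/16 = 3/8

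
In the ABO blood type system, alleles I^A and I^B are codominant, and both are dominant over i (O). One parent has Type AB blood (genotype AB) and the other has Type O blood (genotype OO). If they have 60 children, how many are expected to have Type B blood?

Cross: AB × OO
Possible offspring genotypes: 2 AO, 2 BO
Blood type counts: 2 Type A, 2 Type B
Probability of Type B: 2/4 = 1/2
Expected count = 1/2 × 60 = 30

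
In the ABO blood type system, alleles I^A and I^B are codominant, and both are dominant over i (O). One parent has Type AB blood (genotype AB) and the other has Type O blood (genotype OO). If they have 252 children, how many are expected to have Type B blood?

Cross: AB × OO
Possible offspring genotypes: 2 AO, 2 BO
Blood type counts: 2 Type A, 2 Type B
Probability of Type B: 2/4 = 1/2
Expected count = 1/2 × 252 = 126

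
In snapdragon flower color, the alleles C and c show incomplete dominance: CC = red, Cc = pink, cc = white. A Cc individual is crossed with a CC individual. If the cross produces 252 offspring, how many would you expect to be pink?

Punnett square for Cc × CC:
Offspring genotypes: 2 CC, 2 Cc
Phenotype counts: 2 red, 2 pink
pink: 2 out of 4 → fraction 1/2
Expected count = 1/2 × 252 = 126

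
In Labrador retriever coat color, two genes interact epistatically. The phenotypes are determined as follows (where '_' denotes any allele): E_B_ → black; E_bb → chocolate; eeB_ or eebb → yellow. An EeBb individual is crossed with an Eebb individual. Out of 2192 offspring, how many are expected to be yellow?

Cross: EeBb × Eebb — consider each gene separately:
E gene: Ee × Ee → 1 EE, 2 Ee, 1 ee → 3 E_ : 1 ee (out of 4)
B gene: Bb × bb → 2 Bb, 2 bb → 2 B_ : 2 bb (out of 4)
Genotype classes (out of 4 × 4 = 16): E_B_ = 3×2 = 6; E_bb = 3×2 = 6; eeB_ = 1×2 = 2; eebb = 1×2 = 2
Apply the phenotype rules: E_B_ (6) → black; E_bb (6) → chocolate; eeB_ (2) + eebb (2) → yellow
Phenotype counts (out of 16): 6 black, 6 chocolate, 4 yellow
yellow: 4 out of 16 → fraction 1/4
Expected count = 1/4 × 2192 = 548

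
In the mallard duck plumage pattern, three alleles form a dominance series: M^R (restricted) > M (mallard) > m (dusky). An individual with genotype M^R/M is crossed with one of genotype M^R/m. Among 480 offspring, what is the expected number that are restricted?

Cross: M^R/M × M^R/m
Allele dominance: M^R > M > m
Offspring genotypes: 1 M^R/M^R, 1 M^R/m, 1 M^R/M, 1 M/m
Phenotype counts: 3 restricted, 1 mallard
restricted: 3 out of 4 → fraction 3/4
Expected count = 3/4 × 480 = 360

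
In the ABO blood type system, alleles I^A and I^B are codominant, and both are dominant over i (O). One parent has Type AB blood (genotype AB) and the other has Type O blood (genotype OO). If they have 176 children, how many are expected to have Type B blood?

Cross: AB × OO
Possible offspring genotypes: 2 AO, 2 BO
Blood type counts: 2 Type A, 2 Type B
Probability of Type B: 2/4 = 1/2
Expected count = 1/2 × 176 = 88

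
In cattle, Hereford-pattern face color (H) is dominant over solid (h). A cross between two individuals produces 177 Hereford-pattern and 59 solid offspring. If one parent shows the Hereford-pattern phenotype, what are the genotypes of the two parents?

Observed offspring: 177 Hereford-pattern, 59 solid
The observed ratio simplifies to 3:1. Solid (hh) offspring appear, so each parent must contribute one h allele. The parent stated to show Hereford-pattern carries H, so it is Hh. The other parent is then either Hh or hh: Hh × hh would give a 1:1 split, whereas Hh × Hh gives 3:1 — matching the data. So both parents are heterozygous (Hh × Hh).
Parent genotypes: Hh × Hh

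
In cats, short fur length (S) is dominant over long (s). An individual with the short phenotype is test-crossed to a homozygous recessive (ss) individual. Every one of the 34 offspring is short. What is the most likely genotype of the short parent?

Test cross: ? × ss
All offspring are short.
If the unknown parent were heterozygous (Ss), about half of 34 offspring would be long; none are. The unknown parent is most likely homozygous dominant (SS).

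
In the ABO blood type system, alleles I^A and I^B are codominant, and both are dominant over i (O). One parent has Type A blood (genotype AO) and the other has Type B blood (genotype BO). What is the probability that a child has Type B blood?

Cross: AO × BO
Possible offspring genotypes: 1 AB, 1 AO, 1 BO, 1 OO
Blood type counts: 1 Type AB, 1 Type A, 1 Type B, 1 Type O
Probability of Type B: 1/4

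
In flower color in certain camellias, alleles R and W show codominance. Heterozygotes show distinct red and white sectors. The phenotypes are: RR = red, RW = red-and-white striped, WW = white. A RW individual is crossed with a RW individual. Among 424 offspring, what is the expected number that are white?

Punnett square for RW × RW:
Offspring genotypes: 1 RR, 2 RW, 1 WW
Phenotype counts: 1 red, 2 red-and-white striped, 1 white
white: 1 out of 4 → fraction 1/4
Expected count = 1/4 × 424 = 106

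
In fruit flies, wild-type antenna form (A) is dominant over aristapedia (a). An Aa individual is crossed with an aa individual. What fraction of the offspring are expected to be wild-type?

Punnett square for Aa × aa:
Offspring genotypes: 2 Aa, 2 aa
wild-type: 2, aristapedia: 2
wild-type: 2 out of 4
Probability: 2/4 = 1/2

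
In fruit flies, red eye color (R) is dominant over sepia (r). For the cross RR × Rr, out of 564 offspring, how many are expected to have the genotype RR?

Punnett square for RR × Rr:
Offspring genotypes: 2 RR, 2 Rr
Total offspring: 4
Count with target: 2
Probability: 2/4 = 1/2
Expected count = 1/2 × 564 = 282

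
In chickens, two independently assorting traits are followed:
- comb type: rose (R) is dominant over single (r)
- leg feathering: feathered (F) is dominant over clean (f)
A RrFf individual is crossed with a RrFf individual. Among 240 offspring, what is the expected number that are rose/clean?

Dihybrid cross RrFf × RrFf — consider each gene separately:
comb type: Rr × Rr → 1 RR, 2 Rr, 1 rr → 3 R_ : 1 rr (out of 4)
leg feathering: Ff × Ff → 1 FF, 2 Ff, 1 ff → 3 F_ : 1 ff (out of 4)
Combine (counts out of 4 × 4 = 16): rose/feathered (R_F_) = 3×3 = 9; rose/clean (R_ff) = 3×1 = 3; single/feathered (rrF_) = 1×3 = 3; single/clean (rrff) = 1×1 = 1
Phenotype counts (out of 16): 9 rose/feathered, 3 rose/clean, 3 single/feathered, 1 single/clean
rose/clean: 3 out of 16 → fraction 3/16
Expected count = 3/16 × 240 = 45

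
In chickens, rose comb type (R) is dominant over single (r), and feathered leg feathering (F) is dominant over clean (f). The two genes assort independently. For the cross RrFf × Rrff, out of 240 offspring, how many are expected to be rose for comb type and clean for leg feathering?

Dihybrid cross RrFf × Rrff — consider each gene separately:
comb type: Rr × Rr → 1 RR, 2 Rr, 1 rr → 3 R_ : 1 rr (out of 4)
leg feathering: Ff × ff → 2 Ff, 2 ff → 2 F_ : 2 ff (out of 4)
Looking for: rose (R_) and clean (ff)
P(rose) = 3/4, P(clean) = 2/4
P(both) = 3/4 × 2/4 = 6/16 = 3/8
Expected count = 3/8 × 240 = 90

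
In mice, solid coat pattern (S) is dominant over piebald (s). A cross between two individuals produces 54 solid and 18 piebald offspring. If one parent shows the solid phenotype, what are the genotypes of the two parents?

Observed offspring: 54 solid, 18 piebald
The observed ratio simplifies to 3:1. Piebald (ss) offspring appear, so each parent must contribute one s allele. The parent stated to show solid carries S, so it is Ss. The other parent is then either Ss or ss: Ss × ss would give a 1:1 split, whereas Ss × Ss gives 3:1 — matching the data. So both parents are heterozygous (Ss × Ss).
Parent genotypes: Ss × Ss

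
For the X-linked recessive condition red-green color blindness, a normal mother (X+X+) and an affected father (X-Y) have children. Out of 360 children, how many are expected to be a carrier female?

Cross: X+X+ × X-Y
Offspring: 2 X+X-, 2 X+Y
Probability of a carrier female: 2/4 = 1/2
Expected count = 1/2 × 360 = 180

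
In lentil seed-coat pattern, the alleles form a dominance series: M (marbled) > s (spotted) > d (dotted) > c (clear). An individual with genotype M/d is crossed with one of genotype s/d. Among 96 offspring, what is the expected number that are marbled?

Cross: M/d × s/d
Allele dominance: M > s > d > c
Offspring genotypes: 1 M/s, 1 M/d, 1 s/d, 1 d/d
Phenotype counts: 2 marbled, 1 spotted, 1 dotted
marbled: 2 out of 4 → fraction 1/2
Expected count = 1/2 × 96 = 48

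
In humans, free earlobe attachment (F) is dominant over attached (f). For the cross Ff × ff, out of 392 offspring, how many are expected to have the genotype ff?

Punnett square for Ff × ff:
Offspring genotypes: 2 Ff, 2 ff
Total offspring: 4
Count with target: 2
Probability: 2/4 = 1/2
Expected count = 1/2 × 392 = 196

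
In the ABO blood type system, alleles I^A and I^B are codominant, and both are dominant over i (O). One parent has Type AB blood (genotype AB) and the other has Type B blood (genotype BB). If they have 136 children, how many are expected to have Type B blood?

Cross: AB × BB
Possible offspring genotypes: 2 AB, 2 BB
Blood type counts: 2 Type AB, 2 Type B
Probability of Type B: 2/4 = 1/2
Expected count = 1/2 × 136 = 68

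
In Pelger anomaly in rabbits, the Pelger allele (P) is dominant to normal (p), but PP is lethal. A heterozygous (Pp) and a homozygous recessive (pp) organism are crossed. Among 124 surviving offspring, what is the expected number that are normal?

Cross: Pp × pp
Punnett square offspring (before lethality): 2 Pp, 2 pp
No PP offspring are produced in this cross.
normal: 2 out of 4 → fraction 1/2
Expected count = 1/2 × 124 = 62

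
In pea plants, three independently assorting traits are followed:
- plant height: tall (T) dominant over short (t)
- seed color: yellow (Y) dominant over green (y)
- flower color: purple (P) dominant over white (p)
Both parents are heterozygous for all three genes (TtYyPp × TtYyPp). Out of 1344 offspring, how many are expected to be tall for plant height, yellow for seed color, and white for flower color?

Trihybrid cross: TtYyPp × TtYyPp
Each trait segregates independently with a 3:1 phenotypic ratio, so each gene contributes 3/4 (dominant) or 1/4 (recessive).
Target: tall (plant height), yellow (seed color), white (flower color)
Probability = product of independent per-trait probabilities
= 3/4 × 3/4 × 1/4 = 9/64
Expected count = 9/64 × 1344 = 189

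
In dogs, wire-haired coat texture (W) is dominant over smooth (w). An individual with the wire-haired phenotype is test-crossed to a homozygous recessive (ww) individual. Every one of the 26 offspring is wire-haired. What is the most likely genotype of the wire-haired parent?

Test cross: ? × ww
All offspring are wire-haired.
If the unknown parent were heterozygous (Ww), about half of 26 offspring would be smooth; none are. The unknown parent is most likely homozygous dominant (WW).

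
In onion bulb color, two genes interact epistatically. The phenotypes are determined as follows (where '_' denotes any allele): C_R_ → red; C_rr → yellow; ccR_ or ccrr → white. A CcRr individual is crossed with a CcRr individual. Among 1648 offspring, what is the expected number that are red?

Cross: CcRr × CcRr — consider each gene separately:
C gene: Cc × Cc → 1 CC, 2 Cc, 1 cc → 3 C_ : 1 cc (out of 4)
R gene: Rr × Rr → 1 RR, 2 Rr, 1 rr → 3 R_ : 1 rr (out of 4)
Genotype classes (out of 4 × 4 = 16): C_R_ = 3×3 = 9; C_rr = 3×1 = 3; ccR_ = 1×3 = 3; ccrr = 1×1 = 1
Apply the phenotype rules: C_R_ (9) → red; C_rr (3) → yellow; ccR_ (3) + ccrr (1) → white
Phenotype counts (out of 16): 9 red, 3 yellow, 4 white
red: 9 out of 16 → fraction 9/16
Expected count = 9/16 × 1648 = 927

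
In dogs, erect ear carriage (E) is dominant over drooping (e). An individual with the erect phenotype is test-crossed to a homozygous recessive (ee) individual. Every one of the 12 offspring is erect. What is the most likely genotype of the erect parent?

Test cross: ? × ee
All offspring are erect.
If the unknown parent were heterozygous (Ee), about half of 12 offspring would be drooping; none are. The unknown parent is most likely homozygous dominant (EE).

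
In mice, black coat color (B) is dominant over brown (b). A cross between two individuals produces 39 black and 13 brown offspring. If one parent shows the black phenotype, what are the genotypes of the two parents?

Observed offspring: 39 black, 13 brown
The observed ratio simplifies to 3:1. Brown (bb) offspring appear, so each parent must contribute one b allele. The parent stated to show black carries B, so it is Bb. The other parent is then either Bb or bb: Bb × bb would give a 1:1 split, whereas Bb × Bb gives 3:1 — matching the data. So both parents are heterozygous (Bb × Bb).
Parent genotypes: Bb × Bb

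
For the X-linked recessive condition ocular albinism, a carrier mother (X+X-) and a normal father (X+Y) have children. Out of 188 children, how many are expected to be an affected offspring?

Cross: X+X- × X+Y
Offspring: 1 X+X+, 1 X+Y, 1 X+X-, 1 X-Y
Probability of an affected offspring: 1/4
Expected count = 1/4 × 188 = 47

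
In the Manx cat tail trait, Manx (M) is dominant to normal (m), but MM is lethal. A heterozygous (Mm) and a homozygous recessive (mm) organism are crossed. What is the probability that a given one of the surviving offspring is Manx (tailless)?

Cross: Mm × mm
Punnett square offspring (before lethality): 2 Mm, 2 mm
No MM offspring are produced in this cross.
Manx (tailless): 2 out of 4
Probability: 2/4 = 1/2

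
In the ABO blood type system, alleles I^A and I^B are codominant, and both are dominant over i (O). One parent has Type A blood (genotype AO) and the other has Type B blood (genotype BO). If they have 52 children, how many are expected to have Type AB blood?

Cross: AO × BO
Possible offspring genotypes: 1 AB, 1 AO, 1 BO, 1 OO
Blood type counts: 1 Type AB, 1 Type A, 1 Type B, 1 Type O
Probability of Type AB: 1/4
Expected count = 1/4 × 52 = 13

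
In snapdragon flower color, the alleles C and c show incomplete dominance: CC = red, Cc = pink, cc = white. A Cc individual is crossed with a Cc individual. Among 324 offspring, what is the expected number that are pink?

Punnett square for Cc × Cc:
Offspring genotypes: 1 CC, 2 Cc, 1 cc
Phenotype counts: 1 red, 2 pink, 1 white
pink: 2 out of 4 → fraction 1/2
Expected count = 1/2 × 324 = 162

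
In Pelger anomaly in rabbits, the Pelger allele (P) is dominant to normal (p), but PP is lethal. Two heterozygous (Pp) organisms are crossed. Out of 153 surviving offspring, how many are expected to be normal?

Cross: Pp × Pp
Punnett square offspring (before lethality): 1 PP, 2 Pp, 1 pp
The PP genotype is lethal (embryos die); surviving offspring: 2 Pp, 1 pp
normal: 1 out of 3 → fraction 1/3
Expected count = 1/3 × 153 = 51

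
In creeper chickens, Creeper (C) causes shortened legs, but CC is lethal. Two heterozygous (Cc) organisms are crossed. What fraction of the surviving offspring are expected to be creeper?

Cross: Cc × Cc
Punnett square offspring (before lethality): 1 CC, 2 Cc, 1 cc
The CC genotype is lethal (embryos die); surviving offspring: 2 Cc, 1 cc
creeper: 2 out of 3
Probability: 2/3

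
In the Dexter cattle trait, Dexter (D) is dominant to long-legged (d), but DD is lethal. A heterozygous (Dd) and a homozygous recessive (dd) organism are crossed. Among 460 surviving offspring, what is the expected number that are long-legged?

Cross: Dd × dd
Punnett square offspring (before lethality): 2 Dd, 2 dd
No DD offspring are produced in this cross.
long-legged: 2 out of 4 → fraction 1/2
Expected count = 1/2 × 460 = 230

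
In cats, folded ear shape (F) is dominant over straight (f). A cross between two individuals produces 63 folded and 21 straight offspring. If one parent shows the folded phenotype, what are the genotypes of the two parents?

Observed offspring: 63 folded, 21 straight
The observed ratio simplifies to 3:1. Straight (ff) offspring appear, so each parent must contribute one f allele. The parent stated to show folded carries F, so it is Ff. The other parent is then either Ff or ff: Ff × ff would give a 1:1 split, whereas Ff × Ff gives 3:1 — matching the data. So both parents are heterozygous (Ff × Ff).
Parent genotypes: Ff × Ff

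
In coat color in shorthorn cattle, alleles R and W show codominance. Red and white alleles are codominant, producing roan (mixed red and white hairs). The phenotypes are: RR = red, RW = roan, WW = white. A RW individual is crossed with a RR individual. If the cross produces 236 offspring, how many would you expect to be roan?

Punnett square for RW × RR:
Offspring genotypes: 2 RR, 2 RW
Phenotype counts: 2 red, 2 roan
roan: 2 out of 4 → fraction 1/2
Expected count = 1/2 × 236 = 118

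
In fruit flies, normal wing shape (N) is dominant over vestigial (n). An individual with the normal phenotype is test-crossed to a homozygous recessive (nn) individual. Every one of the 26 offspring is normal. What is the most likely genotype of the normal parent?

Test cross: ? × nn
All offspring are normal.
If the unknown parent were heterozygous (Nn), about half of 26 offspring would be vestigial; none are. The unknown parent is most likely homozygous dominant (NN).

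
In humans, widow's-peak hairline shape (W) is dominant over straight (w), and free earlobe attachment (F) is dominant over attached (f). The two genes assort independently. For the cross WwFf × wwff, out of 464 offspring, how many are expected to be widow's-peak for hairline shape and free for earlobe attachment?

Dihybrid cross WwFf × wwff — consider each gene separately:
hairline shape: Ww × ww → 2 Ww, 2 ww → 2 W_ : 2 ww (out of 4)
earlobe attachment: Ff × ff → 2 Ff, 2 ff → 2 F_ : 2 ff (out of 4)
Looking for: widow's-peak (W_) and free (F_)
P(widow's-peak) = 2/4, P(free) = 2/4
P(both) = 2/4 × 2/4 = 4/16 = 1/4
Expected count = 1/4 × 464 = 116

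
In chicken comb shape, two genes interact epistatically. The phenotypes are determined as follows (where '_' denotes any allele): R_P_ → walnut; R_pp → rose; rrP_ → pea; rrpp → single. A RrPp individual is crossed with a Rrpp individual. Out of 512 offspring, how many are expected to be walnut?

Cross: RrPp × Rrpp — consider each gene separately:
R gene: Rr × Rr → 1 RR, 2 Rr, 1 rr → 3 R_ : 1 rr (out of 4)
P gene: Pp × pp → 2 Pp, 2 pp → 2 P_ : 2 pp (out of 4)
Genotype classes (out of 4 × 4 = 16): R_P_ = 3×2 = 6; R_pp = 3×2 = 6; rrP_ = 1×2 = 2; rrpp = 1×2 = 2
Apply the phenotype rules: R_P_ (6) → walnut; R_pp (6) → rose; rrP_ (2) → pea; rrpp (2) → single
Phenotype counts (out of 16): 6 walnut, 6 rose, 2 pea, 2 single
walnut: 6 out of 16 → fraction 3/8
Expected count = 3/8 × 512 = 192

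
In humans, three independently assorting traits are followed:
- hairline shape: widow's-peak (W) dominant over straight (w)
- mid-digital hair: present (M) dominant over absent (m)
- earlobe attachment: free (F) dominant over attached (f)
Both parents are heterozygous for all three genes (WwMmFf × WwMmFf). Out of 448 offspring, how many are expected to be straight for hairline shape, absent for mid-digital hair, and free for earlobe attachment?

Trihybrid cross: WwMmFf × WwMmFf
Each trait segregates independently with a 3:1 phenotypic ratio, so each gene contributes 3/4 (dominant) or 1/4 (recessive).
Target: straight (hairline shape), absent (mid-digital hair), free (earlobe attachment)
Probability = product of independent per-trait probabilities
= 1/4 × 1/4 × 3/4 = 3/64
Expected count = 3/64 × 448 = 21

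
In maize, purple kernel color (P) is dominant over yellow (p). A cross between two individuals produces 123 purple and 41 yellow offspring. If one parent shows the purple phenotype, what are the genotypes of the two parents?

Observed offspring: 123 purple, 41 yellow
The observed ratio simplifies to 3:1. Yellow (pp) offspring appear, so each parent must contribute one p allele. The parent stated to show purple carries P, so it is Pp. The other parent is then either Pp or pp: Pp × pp would give a 1:1 split, whereas Pp × Pp gives 3:1 — matching the data. So both parents are heterozygous (Pp × Pp).
Parent genotypes: Pp × Pp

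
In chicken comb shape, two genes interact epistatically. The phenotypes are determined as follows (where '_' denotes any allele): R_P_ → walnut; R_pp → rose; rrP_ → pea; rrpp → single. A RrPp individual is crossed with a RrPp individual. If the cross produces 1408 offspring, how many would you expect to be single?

Cross: RrPp × RrPp — consider each gene separately:
R gene: Rr × Rr → 1 RR, 2 Rr, 1 rr → 3 R_ : 1 rr (out of 4)
P gene: Pp × Pp → 1 PP, 2 Pp, 1 pp → 3 P_ : 1 pp (out of 4)
Genotype classes (out of 4 × 4 = 16): R_P_ = 3×3 = 9; R_pp = 3×1 = 3; rrP_ = 1×3 = 3; rrpp = 1×1 = 1
Apply the phenotype rules: R_P_ (9) → walnut; R_pp (3) → rose; rrP_ (3) → pea; rrpp (1) → single
Phenotype counts (out of 16): 9 walnut, 3 rose, 3 pea, 1 single
single: 1 out of 16 → fraction 1/16
Expected count = 1/16 × 1408 = 88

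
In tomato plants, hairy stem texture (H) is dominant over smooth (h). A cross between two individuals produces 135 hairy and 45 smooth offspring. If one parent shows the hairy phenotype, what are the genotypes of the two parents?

Observed offspring: 135 hairy, 45 smooth
The observed ratio simplifies to 3:1. Smooth (hh) offspring appear, so each parent must contribute one h allele. The parent stated to show hairy carries H, so it is Hh. The other parent is then either Hh or hh: Hh × hh would give a 1:1 split, whereas Hh × Hh gives 3:1 — matching the data. So both parents are heterozygous (Hh × Hh).
Parent genotypes: Hh × Hh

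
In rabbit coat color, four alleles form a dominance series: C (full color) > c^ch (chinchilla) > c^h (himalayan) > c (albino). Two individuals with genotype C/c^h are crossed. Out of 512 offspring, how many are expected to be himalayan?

Cross: C/c^h × C/c^h
Allele dominance: C > c^ch > c^h > c
Offspring genotypes: 1 C/C, 2 C/c^h, 1 c^h/c^h
Phenotype counts: 3 full color, 1 himalayan
himalayan: 1 out of 4 → fraction 1/4
Expected count = 1/4 × 512 = 128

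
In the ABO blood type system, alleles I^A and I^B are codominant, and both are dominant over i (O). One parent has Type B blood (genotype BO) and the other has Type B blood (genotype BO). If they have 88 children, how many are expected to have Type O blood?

Cross: BO × BO
Possible offspring genotypes: 1 BB, 2 BO, 1 OO
Blood type counts: 3 Type B, 1 Type O
Probability of Type O: 1/4
Expected count = 1/4 × 88 = 22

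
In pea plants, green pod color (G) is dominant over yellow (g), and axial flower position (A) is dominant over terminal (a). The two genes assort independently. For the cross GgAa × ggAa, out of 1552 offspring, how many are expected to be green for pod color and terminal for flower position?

Dihybrid cross GgAa × ggAa — consider each gene separately:
pod color: Gg × gg → 2 Gg, 2 gg → 2 G_ : 2 gg (out of 4)
flower position: Aa × Aa → 1 AA, 2 Aa, 1 aa → 3 A_ : 1 aa (out of 4)
Looking for: green (G_) and terminal (aa)
P(green) = 2/4, P(terminal) = 1/4
P(both) = 2/4 × 1/4 = 2/16 = 1/8
Expected count = 1/8 × 1552 = 194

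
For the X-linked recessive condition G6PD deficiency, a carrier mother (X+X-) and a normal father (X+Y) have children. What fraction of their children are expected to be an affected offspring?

Cross: X+X- × X+Y
Offspring: 1 X+X+, 1 X+Y, 1 X+X-, 1 X-Y
Probability of an affected offspring: 1/4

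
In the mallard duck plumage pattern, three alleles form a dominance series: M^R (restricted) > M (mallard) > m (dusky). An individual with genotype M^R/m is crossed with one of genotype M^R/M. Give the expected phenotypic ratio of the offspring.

Cross: M^R/m × M^R/M
Allele dominance: M^R > M > m
Offspring genotypes: 1 M^R/M^R, 1 M^R/M, 1 M^R/m, 1 M/m
Phenotype counts: 3 restricted, 1 mallard
Ratio: 3 restricted : 1 mallard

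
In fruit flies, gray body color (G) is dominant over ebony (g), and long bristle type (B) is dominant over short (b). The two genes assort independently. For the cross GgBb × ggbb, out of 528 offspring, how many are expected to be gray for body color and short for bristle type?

Dihybrid cross GgBb × ggbb — consider each gene separately:
body color: Gg × gg → 2 Gg, 2 gg → 2 G_ : 2 gg (out of 4)
bristle type: Bb × bb → 2 Bb, 2 bb → 2 B_ : 2 bb (out of 4)
Looking for: gray (G_) and short (bb)
P(gray) = 2/4, P(short) = 2/4
P(both) = 2/4 × 2/4 = 4/16 = 1/4
Expected count = 1/4 × 528 = 132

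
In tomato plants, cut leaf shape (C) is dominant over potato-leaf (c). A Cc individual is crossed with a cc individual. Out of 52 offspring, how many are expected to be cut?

Punnett square for Cc × cc:
Offspring genotypes: 2 Cc, 2 cc
cut: 2, potato-leaf: 2
cut: 2 out of 4 → fraction 1/2
Expected count = 1/2 × 52 = 26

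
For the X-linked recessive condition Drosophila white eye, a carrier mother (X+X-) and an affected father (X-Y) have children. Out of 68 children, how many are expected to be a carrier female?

Cross: X+X- × X-Y
Offspring: 1 X+X-, 1 X+Y, 1 X-X-, 1 X-Y
Probability of a carrier female: 1/4
Expected count = 1/4 × 68 = 17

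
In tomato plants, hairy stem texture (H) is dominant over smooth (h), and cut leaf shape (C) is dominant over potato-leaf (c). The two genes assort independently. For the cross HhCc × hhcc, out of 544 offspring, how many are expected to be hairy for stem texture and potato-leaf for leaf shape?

Dihybrid cross HhCc × hhcc — consider each gene separately:
stem texture: Hh × hh → 2 Hh, 2 hh → 2 H_ : 2 hh (out of 4)
leaf shape: Cc × cc → 2 Cc, 2 cc → 2 C_ : 2 cc (out of 4)
Looking for: hairy (H_) and potato-leaf (cc)
P(hairy) = 2/4, P(potato-leaf) = 2/4
P(both) = 2/4 × 2/4 = 4/16 = 1/4
Expected count = 1/4 × 544 = 136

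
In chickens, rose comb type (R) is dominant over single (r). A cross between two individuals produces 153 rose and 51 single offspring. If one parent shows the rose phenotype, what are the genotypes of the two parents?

Observed offspring: 153 rose, 51 single
The observed ratio simplifies to 3:1. Single (rr) offspring appear, so each parent must contribute one r allele. The parent stated to show rose carries R, so it is Rr. The other parent is then either Rr or rr: Rr × rr would give a 1:1 split, whereas Rr × Rr gives 3:1 — matching the data. So both parents are heterozygous (Rr × Rr).
Parent genotypes: Rr × Rr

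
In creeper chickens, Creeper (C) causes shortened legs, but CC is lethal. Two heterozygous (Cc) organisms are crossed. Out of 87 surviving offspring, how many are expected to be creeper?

Cross: Cc × Cc
Punnett square offspring (before lethality): 1 CC, 2 Cc, 1 cc
The CC genotype is lethal (embryos die); surviving offspring: 2 Cc, 1 cc
creeper: 2 out of 3 → fraction 2/3
Expected count = 2/3 × 87 = 58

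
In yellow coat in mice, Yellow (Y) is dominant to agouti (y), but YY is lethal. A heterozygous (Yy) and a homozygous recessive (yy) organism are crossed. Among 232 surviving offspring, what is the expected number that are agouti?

Cross: Yy × yy
Punnett square offspring (before lethality): 2 Yy, 2 yy
No YY offspring are produced in this cross.
agouti: 2 out of 4 → fraction 1/2
Expected count = 1/2 × 232 = 116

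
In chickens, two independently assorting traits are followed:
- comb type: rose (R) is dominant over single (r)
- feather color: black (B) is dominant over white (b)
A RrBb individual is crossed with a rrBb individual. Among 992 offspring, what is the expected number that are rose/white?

Dihybrid cross RrBb × rrBb — consider each gene separately:
comb type: Rr × rr → 2 Rr, 2 rr → 2 R_ : 2 rr (out of 4)
feather color: Bb × Bb → 1 BB, 2 Bb, 1 bb → 3 B_ : 1 bb (out of 4)
Combine (counts out of 4 × 4 = 16): rose/black (R_B_) = 2×3 = 6; rose/white (R_bb) = 2×1 = 2; single/black (rrB_) = 2×3 = 6; single/white (rrbb) = 2×1 = 2
Phenotype counts (out of 16): 6 rose/black, 2 rose/white, 6 single/black, 2 single/white
rose/white: 2 out of 16 → fraction 1/8
Expected count = 1/8 × 992 = 124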